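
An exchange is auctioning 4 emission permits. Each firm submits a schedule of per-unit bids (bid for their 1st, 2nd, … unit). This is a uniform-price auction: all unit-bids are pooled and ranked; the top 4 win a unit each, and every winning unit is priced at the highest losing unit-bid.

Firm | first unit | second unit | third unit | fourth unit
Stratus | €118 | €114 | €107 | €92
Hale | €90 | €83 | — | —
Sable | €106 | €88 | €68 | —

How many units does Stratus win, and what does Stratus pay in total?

All unit-bids, highest first — top 4: 118 (Stratus-1), 114 (Stratus-2), 107 (Stratus-3), 106 (Sable-1)
The (k+1)-th unit-bid is €92.
Stratus wins 3 unit(s) at €92 each.

Stratus: 3 units, pays €276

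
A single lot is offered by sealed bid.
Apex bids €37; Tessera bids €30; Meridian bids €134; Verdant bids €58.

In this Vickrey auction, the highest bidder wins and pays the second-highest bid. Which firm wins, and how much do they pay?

Meridian pays €58

Rule: the highest bidder wins and pays the second-highest bid.
Sorting bids: 134 (Meridian) > 58 (Verdant) > 37 (Apex) > 30 (Tessera)
Second-price: Meridian pays Verdant's bid of €58.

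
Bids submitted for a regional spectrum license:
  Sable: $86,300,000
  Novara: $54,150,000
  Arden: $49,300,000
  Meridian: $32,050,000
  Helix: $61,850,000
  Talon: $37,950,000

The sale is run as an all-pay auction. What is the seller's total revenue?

Total revenue: $321,600,000

Sorting bids: 86,300,000 (Sable) > 61,850,000 (Helix) > 54,150,000 (Novara) > 49,300,000 (Arden) > 37,950,000 (Talon) > 32,050,000 (Meridian)
Every bidder forfeits their bid regardless of winning.
Revenue = 86,300,000 + 54,150,000 + 49,300,000 + 32,050,000 + 61,850,000 + 37,950,000 = $321,600,000.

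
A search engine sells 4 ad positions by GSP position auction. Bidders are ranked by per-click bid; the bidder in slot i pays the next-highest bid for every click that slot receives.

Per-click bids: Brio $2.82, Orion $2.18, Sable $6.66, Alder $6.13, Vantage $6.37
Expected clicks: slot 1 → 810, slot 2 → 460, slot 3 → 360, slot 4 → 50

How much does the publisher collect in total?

Total revenue: $9103.70

Per-click bids in order: $6.66 (Sable) > $6.37 (Vantage) > $6.13 (Alder) > $2.82 (Brio) > $2.18 (Orion)
Slot 1: Sable pays $6.37 × 810 = $5159.70
Slot 2: Vantage pays $6.13 × 460 = $2819.80
Slot 3: Alder pays $2.82 × 360 = $1015.20
Slot 4: Brio pays $2.18 × 50 = $109.00
Total = $9103.70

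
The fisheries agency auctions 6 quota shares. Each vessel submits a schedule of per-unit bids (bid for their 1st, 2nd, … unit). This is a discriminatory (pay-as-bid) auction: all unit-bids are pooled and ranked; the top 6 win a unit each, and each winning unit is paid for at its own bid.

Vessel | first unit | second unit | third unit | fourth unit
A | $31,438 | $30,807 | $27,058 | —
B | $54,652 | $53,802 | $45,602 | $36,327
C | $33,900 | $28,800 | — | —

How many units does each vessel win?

Merging the schedules and taking the best 6: 54,652 (B-1), 53,802 (B-2), 45,602 (B-3), 36,327 (B-4), 33,900 (C-1), 31,438 (A-1)
Next rejected bid: $30,807 (not a price — pay-as-bid).
Allocation: A 1, B 4, C 1.

A 1, B 4, C 1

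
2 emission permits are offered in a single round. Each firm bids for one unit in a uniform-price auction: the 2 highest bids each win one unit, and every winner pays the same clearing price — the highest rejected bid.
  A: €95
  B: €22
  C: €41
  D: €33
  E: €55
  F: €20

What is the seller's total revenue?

Total revenue: €82

Bids ranked high→low: 95 (A), 55 (E), 41 (C), 33 (D), …
The 2 highest are A, E.
Clearing price = highest rejected bid = €41.
Total revenue = 2 × €41 = €82.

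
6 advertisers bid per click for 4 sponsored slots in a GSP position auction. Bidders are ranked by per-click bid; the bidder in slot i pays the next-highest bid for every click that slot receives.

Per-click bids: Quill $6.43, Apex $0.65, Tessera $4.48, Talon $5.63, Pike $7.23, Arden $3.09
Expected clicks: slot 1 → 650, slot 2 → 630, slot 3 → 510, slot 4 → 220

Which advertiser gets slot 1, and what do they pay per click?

Pike; $6.43 per click

Ranked by bid: $7.23 (Pike) > $6.43 (Quill) > $5.63 (Talon) > $4.48 (Tessera) > $3.09 (Arden) > …
Slot 1 goes to the first-ranked bidder, Pike, who pays the next bid down: $6.43/click.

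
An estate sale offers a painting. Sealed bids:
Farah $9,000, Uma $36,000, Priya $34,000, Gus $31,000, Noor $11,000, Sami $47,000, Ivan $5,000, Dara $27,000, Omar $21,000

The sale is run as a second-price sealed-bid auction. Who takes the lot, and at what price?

Sami pays $36,000

Bids in order: 47,000 (Sami) > 36,000 (Uma) > 34,000 (Priya) > 31,000 (Gus) > 27,000 (Dara) > 21,000 (Omar) > …
Second-price: Sami pays Uma's bid of $36,000.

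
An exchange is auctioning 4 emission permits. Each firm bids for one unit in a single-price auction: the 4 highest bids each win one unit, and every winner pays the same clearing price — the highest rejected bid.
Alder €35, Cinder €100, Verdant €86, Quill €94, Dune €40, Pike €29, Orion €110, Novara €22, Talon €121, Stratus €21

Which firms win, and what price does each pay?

Talon, Orion, Cinder, Quill; each pays €86

Sorting: 121 (Talon), 110 (Orion), 100 (Cinder), 94 (Quill), 86 (Verdant), 40 (Dune), …
Winners (4 units): Talon, Orion, Cinder, Quill.
Highest unsuccessful bid: €86 → clearing price.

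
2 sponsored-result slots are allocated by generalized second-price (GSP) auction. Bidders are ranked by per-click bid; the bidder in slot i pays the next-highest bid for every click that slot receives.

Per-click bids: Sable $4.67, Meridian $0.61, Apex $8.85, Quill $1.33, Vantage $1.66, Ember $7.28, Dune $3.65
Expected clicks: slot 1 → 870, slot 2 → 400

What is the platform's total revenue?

Total revenue: $8201.60

Per-click bids in order: $8.85 (Apex) > $7.28 (Ember) > $4.67 (Sable) > …
Slot 1: Apex pays $7.28 × 870 = $6333.60
Slot 2: Ember pays $4.67 × 400 = $1868.00
Total = $8201.60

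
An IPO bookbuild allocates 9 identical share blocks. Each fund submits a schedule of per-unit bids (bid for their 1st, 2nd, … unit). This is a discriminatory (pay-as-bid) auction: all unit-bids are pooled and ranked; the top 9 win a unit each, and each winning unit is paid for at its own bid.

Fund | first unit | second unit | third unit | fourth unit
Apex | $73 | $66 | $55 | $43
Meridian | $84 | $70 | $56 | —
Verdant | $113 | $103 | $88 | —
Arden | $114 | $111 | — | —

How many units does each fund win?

Apex 2, Arden 2, Meridian 2, Verdant 3

All unit-bids, highest first — top 9: 114 (Arden-1), 113 (Verdant-1), 111 (Arden-2), 103 (Verdant-2), 88 (Verdant-3), 84 (Meridian-1), 73 (Apex-1), 70 (Meridian-2), 66 (Apex-2)
Next rejected bid: $56 (not a price — pay-as-bid).
Allocation: Apex 2, Arden 2, Meridian 2, Verdant 3.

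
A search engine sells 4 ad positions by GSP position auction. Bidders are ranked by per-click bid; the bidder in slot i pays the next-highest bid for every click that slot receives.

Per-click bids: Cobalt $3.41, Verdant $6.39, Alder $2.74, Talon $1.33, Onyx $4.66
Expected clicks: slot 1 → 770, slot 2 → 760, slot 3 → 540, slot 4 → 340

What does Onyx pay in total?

Ranked by bid: $6.39 (Verdant) > $4.66 (Onyx) > $3.41 (Cobalt) > $2.74 (Alder) > $1.33 (Talon)
Onyx holds slot 2 → pays next bid $3.41 × 760 clicks = $2591.60.

Onyx pays $2591.60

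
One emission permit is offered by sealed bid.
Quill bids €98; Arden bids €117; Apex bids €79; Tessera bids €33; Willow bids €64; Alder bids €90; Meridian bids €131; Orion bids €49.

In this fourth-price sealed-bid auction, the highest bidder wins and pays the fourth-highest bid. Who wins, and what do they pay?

Bids in order: 131 (Meridian) > 117 (Arden) > 98 (Quill) > 90 (Alder) > 79 (Apex) > 64 (Willow) > …
Meridian wins; payment is bid #4 in the ranking = €90.

Meridian pays €90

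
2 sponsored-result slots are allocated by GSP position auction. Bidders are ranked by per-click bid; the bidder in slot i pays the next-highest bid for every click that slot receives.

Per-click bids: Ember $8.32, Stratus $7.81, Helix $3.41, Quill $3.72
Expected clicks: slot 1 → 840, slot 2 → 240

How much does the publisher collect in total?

Sorting advertisers: $8.32 (Ember) > $7.81 (Stratus) > $3.72 (Quill) > …
Slot 1: Ember pays $7.81 × 840 = $6560.40
Slot 2: Stratus pays $3.72 × 240 = $892.80
Total = $7453.20

Total revenue: $7453.20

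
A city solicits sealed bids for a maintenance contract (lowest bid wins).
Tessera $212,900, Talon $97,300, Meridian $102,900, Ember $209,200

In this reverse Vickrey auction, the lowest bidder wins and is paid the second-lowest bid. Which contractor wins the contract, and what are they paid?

Talon is paid $102,900

Rule: the lowest bidder wins and is paid the second-lowest bid.
Bids in order: 97,300 (Talon) < 102,900 (Meridian) < 209,200 (Ember) < 212,900 (Tessera)
Second-price: Talon is paid Meridian's bid of $102,900.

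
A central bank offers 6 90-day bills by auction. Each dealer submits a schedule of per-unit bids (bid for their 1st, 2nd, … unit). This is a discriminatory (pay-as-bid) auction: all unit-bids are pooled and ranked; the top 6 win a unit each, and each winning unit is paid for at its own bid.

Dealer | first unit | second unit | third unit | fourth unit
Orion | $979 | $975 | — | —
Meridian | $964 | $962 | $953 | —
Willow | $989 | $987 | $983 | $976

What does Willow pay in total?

Willow pays $3,935

Merging the schedules and taking the best 6: 989 (Willow-1), 987 (Willow-2), 983 (Willow-3), 979 (Orion-1), 976 (Willow-4), 975 (Orion-2)
Next rejected bid: $964 (not a price — pay-as-bid).
Willow's winning unit-bids: 989 + 987 + 983 + 976 = $3,935.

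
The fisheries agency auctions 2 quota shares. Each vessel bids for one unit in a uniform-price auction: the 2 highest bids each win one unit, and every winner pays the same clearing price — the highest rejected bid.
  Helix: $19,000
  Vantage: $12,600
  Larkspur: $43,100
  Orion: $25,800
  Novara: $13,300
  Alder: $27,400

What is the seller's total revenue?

Bids ranked high→low: 43,100 (Larkspur), 27,400 (Alder), 25,800 (Orion), 19,000 (Helix), …
Winners (2 units): Larkspur, Alder.
First losing bid is Orion's $25,800, which sets the uniform price.
Total revenue = 2 × $25,800 = $51,600.

Total revenue: $51,600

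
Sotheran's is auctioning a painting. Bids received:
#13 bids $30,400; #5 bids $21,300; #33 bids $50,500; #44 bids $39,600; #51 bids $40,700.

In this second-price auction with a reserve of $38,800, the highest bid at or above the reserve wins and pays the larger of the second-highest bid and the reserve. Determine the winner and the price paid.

Rule: the highest bid at or above the reserve wins and pays the larger of the second-highest bid and the reserve.
Sorting bids: 50,500 (#33) > 40,700 (#51) > 39,600 (#44) > 30,400 (#13) > 21,300 (#5)
#33 has the top bid at or above the reserve ($50,500).
max(second-highest $40,700, reserve $38,800) = $40,700; the reserve does not bind.

#33 pays $40,700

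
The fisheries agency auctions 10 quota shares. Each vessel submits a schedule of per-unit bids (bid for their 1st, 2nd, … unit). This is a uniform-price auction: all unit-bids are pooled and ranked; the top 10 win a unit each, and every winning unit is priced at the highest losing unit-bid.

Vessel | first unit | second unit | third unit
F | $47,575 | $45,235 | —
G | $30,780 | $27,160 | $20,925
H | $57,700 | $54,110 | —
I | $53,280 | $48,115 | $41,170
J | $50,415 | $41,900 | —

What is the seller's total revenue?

Merging the schedules and taking the best 10: 57,700 (H-1), 54,110 (H-2), 53,280 (I-1), 50,415 (J-1), 48,115 (I-2), 47,575 (F-1), 45,235 (F-2), 41,900 (J-2), 41,170 (I-3), 30,780 (G-1)
First bid not allocated: $27,160.
Allocation: F 2, G 1, H 2, I 3, J 2. Every unit priced at $27,160.
Revenue = 10 × 27,160 = $271,600.

Total revenue: $271,600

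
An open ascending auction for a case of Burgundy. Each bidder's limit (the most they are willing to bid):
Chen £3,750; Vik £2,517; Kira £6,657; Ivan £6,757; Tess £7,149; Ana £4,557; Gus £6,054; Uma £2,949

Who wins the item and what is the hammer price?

Tess wins at £6,757

Limits ranked: 7,149 (Tess) > 6,757 (Ivan) > 6,657 (Kira) > 6,054 (Gus) > 4,557 (Ana) > 3,750 (Chen) > …
Bidding ends when Ivan exits at £6,757; Tess takes it.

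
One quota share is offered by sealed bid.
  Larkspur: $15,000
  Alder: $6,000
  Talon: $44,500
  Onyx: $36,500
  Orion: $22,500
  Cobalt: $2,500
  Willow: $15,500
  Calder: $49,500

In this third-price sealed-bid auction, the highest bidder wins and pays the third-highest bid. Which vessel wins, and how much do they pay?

Calder pays $36,500

Third-price sealed-bid auction: the highest bidder wins and pays the third-highest bid.
Bids in order: 49,500 (Calder) > 44,500 (Talon) > 36,500 (Onyx) > 22,500 (Orion) > 15,500 (Willow) > 15,000 (Larkspur) > …
Calder is highest; pays the third-highest bid, $36,500.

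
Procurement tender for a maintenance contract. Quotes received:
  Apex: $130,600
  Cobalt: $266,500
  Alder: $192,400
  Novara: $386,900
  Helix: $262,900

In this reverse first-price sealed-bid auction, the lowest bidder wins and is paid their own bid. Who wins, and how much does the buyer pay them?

Sorting bids: 130,600 (Apex) < 192,400 (Alder) < 262,900 (Helix) < 266,500 (Cobalt) < 386,900 (Novara)
Apex is lowest → is paid own bid, $130,600.

Apex is paid $130,600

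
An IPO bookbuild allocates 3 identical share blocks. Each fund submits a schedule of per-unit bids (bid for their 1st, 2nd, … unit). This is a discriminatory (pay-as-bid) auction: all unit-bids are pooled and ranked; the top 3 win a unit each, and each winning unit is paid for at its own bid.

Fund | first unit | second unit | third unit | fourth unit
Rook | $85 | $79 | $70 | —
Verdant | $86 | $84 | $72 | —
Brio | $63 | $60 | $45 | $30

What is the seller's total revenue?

Total revenue: $255

Merging the schedules and taking the best 3: 86 (Verdant-1), 85 (Rook-1), 84 (Verdant-2)
Next rejected bid: $79 (not a price — pay-as-bid).
Each winning unit pays its own bid.
Revenue = 86 + 85 + 84 = $255.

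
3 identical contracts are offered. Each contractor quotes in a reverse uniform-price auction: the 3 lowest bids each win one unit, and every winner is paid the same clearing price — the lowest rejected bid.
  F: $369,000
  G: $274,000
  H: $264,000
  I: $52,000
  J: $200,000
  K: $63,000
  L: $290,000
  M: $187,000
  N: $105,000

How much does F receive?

F is paid $0

Sorting: 52,000 (I), 63,000 (K), 105,000 (N), 187,000 (M), 200,000 (J), …
The 3 lowest are I, K, N.
First losing bid is M's $187,000, which sets the uniform price.
F does not win → is paid $0.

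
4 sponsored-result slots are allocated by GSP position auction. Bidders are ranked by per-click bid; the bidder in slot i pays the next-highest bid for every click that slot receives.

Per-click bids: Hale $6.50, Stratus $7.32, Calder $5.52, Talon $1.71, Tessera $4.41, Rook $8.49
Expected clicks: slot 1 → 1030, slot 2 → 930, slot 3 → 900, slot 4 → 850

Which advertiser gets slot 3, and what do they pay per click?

Ranked by bid: $8.49 (Rook) > $7.32 (Stratus) > $6.50 (Hale) > $5.52 (Calder) > $4.41 (Tessera) > …
Slot 3 goes to the third-ranked bidder, Hale, who pays the next bid down: $5.52/click.

Hale; $5.52 per click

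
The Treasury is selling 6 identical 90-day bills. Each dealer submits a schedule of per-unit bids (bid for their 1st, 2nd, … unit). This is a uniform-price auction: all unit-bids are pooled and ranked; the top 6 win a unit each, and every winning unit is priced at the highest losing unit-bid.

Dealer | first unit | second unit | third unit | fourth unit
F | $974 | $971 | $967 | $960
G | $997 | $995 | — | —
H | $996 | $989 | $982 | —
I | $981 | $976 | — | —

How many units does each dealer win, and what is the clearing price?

Pooled unit-bids ranked (top 6): 997 (G-1), 996 (H-1), 995 (G-2), 989 (H-2), 982 (H-3), 981 (I-1)
First bid not allocated: $976.
Allocation: G 2, H 3, I 1.

G 2, H 3, I 1; clearing price $976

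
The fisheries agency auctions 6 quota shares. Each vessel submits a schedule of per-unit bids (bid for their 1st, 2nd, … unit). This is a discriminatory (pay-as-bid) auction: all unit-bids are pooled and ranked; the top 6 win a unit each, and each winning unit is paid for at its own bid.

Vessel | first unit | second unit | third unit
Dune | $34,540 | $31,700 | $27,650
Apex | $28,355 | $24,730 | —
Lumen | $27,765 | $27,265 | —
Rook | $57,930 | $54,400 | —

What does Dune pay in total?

Pooled unit-bids ranked (top 6): 57,930 (Rook-1), 54,400 (Rook-2), 34,540 (Dune-1), 31,700 (Dune-2), 28,355 (Apex-1), 27,765 (Lumen-1)
Next rejected bid: $27,650 (not a price — pay-as-bid).
Dune's winning unit-bids: 34,540 + 31,700 = $66,240.

Dune pays $66,240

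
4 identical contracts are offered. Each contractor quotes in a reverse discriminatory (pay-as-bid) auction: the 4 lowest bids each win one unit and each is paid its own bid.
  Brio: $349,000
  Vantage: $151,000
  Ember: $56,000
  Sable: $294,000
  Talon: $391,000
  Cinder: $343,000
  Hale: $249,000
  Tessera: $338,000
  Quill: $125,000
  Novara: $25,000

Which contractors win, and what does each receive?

Bids ranked low→high: 25,000 (Novara), 56,000 (Ember), 125,000 (Quill), 151,000 (Vantage), 249,000 (Hale), 294,000 (Sable), …
Lowest 4: Novara, Ember, Quill, Vantage.
Each winner is paid its own bid: Novara $25,000, Ember $56,000, Quill $125,000, Vantage $151,000.

Novara $25,000, Ember $56,000, Quill $125,000, Vantage $151,000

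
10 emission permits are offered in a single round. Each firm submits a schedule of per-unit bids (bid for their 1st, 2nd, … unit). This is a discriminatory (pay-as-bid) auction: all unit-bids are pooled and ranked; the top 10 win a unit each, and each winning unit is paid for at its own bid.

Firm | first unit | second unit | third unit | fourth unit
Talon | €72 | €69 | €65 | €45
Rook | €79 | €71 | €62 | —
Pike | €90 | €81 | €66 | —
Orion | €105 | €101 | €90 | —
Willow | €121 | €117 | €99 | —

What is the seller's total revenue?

Total revenue: €955

Merging the schedules and taking the best 10: 121 (Willow-1), 117 (Willow-2), 105 (Orion-1), 101 (Orion-2), 99 (Willow-3), 90 (Pike-1), 90 (Orion-3), 81 (Pike-2), 79 (Rook-1), 72 (Talon-1)
Next rejected bid: €71 (not a price — pay-as-bid).
Each winning unit pays its own bid.
Revenue = 121 + 117 + 105 + 101 + 99 + 90 + 90 + 81 + 79 + 72 = €955.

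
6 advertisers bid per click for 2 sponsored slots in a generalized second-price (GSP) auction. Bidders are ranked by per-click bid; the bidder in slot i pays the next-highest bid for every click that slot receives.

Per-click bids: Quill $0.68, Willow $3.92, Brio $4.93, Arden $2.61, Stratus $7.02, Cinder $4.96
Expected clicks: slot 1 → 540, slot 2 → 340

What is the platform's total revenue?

Total revenue: $4354.60

Per-click bids in order: $7.02 (Stratus) > $4.96 (Cinder) > $4.93 (Brio) > …
Slot 1: Stratus pays $4.96 × 540 = $2678.40
Slot 2: Cinder pays $4.93 × 340 = $1676.20
Total = $4354.60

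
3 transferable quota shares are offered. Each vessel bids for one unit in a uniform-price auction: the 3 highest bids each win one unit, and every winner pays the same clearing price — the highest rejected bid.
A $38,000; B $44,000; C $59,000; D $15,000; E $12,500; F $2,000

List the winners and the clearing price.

Ordering the bids: 59,000 (C), 44,000 (B), 38,000 (A), 15,000 (D), 12,500 (E), …
Top 3: C, B, A.
Highest unsuccessful bid: $15,000 → clearing price.

C, B, A; each pays $15,000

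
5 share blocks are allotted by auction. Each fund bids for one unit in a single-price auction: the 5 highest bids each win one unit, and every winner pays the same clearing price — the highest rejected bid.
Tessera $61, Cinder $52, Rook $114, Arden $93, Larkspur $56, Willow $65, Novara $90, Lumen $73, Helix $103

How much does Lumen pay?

Bids ranked high→low: 114 (Rook), 103 (Helix), 93 (Arden), 90 (Novara), 73 (Lumen), 65 (Willow), 61 (Tessera), …
Winners (5 units): Rook, Helix, Arden, Novara, Lumen.
Clearing price = highest rejected bid = $65.
Lumen wins → pays $65.

Lumen pays $65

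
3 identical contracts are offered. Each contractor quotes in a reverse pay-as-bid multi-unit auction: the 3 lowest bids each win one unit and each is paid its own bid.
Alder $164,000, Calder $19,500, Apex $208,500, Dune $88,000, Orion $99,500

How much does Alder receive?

Alder is paid $0

Ordering the bids: 19,500 (Calder), 88,000 (Dune), 99,500 (Orion), 164,000 (Alder), 208,500 (Apex)
The 3 lowest are Calder, Dune, Orion.
Alder does not win → $0.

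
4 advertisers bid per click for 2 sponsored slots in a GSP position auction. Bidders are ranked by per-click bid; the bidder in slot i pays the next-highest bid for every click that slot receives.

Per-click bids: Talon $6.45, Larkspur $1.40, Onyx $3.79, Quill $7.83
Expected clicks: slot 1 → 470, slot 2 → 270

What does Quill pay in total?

Quill pays $3031.50

Per-click bids in order: $7.83 (Quill) > $6.45 (Talon) > $3.79 (Onyx) > …
Quill holds slot 1 → pays next bid $6.45 × 470 clicks = $3031.50.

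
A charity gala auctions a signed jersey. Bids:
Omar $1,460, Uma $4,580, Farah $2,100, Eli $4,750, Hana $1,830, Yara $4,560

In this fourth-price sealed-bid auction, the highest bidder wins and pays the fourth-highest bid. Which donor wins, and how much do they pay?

Eli pays $2,100

Sorting bids: 4,750 (Eli) > 4,580 (Uma) > 4,560 (Yara) > 2,100 (Farah) > 1,830 (Hana) > 1,460 (Omar)
Eli wins; payment is bid #4 in the ranking = $2,100.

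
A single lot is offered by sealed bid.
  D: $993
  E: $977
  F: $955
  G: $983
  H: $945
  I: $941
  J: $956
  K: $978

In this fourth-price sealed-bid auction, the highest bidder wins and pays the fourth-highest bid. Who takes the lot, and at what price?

Bids ranked: 993 (D) > 983 (G) > 978 (K) > 977 (E) > 956 (J) > 955 (F) > …
D wins; payment is bid #4 in the ranking = $977.

D pays $977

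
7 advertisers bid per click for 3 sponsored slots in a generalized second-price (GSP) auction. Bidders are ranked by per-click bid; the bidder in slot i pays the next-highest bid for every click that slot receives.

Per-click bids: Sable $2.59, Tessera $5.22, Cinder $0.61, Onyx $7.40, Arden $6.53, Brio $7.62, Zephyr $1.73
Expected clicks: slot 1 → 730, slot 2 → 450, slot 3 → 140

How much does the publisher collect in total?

Total revenue: $9071.30

Ranked by bid: $7.62 (Brio) > $7.40 (Onyx) > $6.53 (Arden) > $5.22 (Tessera) > …
Slot 1: Brio pays $7.40 × 730 = $5402.00
Slot 2: Onyx pays $6.53 × 450 = $2938.50
Slot 3: Arden pays $5.22 × 140 = $730.80
Total = $9071.30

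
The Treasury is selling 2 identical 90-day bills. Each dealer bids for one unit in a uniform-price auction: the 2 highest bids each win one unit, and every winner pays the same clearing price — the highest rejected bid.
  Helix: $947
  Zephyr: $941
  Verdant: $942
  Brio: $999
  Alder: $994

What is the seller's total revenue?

Sorting: 999 (Brio), 994 (Alder), 947 (Helix), 942 (Verdant), …
Winners (2 units): Brio, Alder.
First losing bid is Helix's $947, which sets the uniform price.
Total revenue = 2 × $947 = $1,894.

Total revenue: $1,894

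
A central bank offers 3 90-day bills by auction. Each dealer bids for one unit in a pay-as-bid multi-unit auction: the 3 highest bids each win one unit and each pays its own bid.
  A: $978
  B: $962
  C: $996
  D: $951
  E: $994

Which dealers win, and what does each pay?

Sorting: 996 (C), 994 (E), 978 (A), 962 (B), 951 (D)
Winners (3 units): C, E, A.
Each winner pays its own bid: C $996, E $994, A $978.

C $996, E $994, A $978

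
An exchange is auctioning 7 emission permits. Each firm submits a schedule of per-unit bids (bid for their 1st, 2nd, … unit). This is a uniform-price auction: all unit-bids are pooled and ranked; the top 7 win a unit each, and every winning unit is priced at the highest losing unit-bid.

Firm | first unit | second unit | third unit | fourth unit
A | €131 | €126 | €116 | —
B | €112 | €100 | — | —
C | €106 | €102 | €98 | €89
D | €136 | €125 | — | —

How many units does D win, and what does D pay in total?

D: 2 units, pays €204

Pooled unit-bids ranked (top 7): 136 (D-1), 131 (A-1), 126 (A-2), 125 (D-2), 116 (A-3), 112 (B-1), 106 (C-1)
Highest rejected unit-bid = €102.
D wins 2 unit(s) at €102 each.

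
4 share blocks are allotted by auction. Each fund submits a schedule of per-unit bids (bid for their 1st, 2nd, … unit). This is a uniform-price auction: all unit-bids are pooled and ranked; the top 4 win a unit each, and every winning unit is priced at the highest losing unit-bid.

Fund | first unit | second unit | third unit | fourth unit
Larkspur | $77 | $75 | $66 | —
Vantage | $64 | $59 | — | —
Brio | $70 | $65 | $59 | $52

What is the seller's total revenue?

All unit-bids, highest first — top 4: 77 (Larkspur-1), 75 (Larkspur-2), 70 (Brio-1), 66 (Larkspur-3)
Highest rejected unit-bid = $65.
Allocation: Brio 1, Larkspur 3. Every unit priced at $65.
Revenue = 4 × 65 = $260.

Total revenue: $260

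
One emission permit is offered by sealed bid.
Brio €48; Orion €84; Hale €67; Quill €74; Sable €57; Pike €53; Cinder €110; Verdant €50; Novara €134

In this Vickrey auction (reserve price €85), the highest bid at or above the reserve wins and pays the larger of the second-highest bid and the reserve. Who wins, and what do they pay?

Novara pays €110

Sorting bids: 134 (Novara) > 110 (Cinder) > 84 (Orion) > 74 (Quill) > 67 (Hale) > 57 (Sable) > …
Novara has the top bid at or above the reserve (€134).
max(second-highest €110, reserve €85) = €110; the reserve does not bind.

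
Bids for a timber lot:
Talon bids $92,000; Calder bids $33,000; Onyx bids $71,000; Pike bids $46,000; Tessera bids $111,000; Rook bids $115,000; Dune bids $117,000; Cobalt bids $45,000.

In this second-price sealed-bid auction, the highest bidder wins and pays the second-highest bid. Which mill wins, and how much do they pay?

Dune pays $115,000

Bids in order: 117,000 (Dune) > 115,000 (Rook) > 111,000 (Tessera) > 92,000 (Talon) > 71,000 (Onyx) > 46,000 (Pike) > …
Dune is highest; pays the second-highest bid, $115,000.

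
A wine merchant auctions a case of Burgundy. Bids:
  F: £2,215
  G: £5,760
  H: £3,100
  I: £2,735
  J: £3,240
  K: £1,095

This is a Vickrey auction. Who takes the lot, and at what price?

Bids in order: 5,760 (G) > 3,240 (J) > 3,100 (H) > 2,735 (I) > 2,215 (F) > 1,095 (K)
Second-price: G pays J's bid of £3,240.

G pays £3,240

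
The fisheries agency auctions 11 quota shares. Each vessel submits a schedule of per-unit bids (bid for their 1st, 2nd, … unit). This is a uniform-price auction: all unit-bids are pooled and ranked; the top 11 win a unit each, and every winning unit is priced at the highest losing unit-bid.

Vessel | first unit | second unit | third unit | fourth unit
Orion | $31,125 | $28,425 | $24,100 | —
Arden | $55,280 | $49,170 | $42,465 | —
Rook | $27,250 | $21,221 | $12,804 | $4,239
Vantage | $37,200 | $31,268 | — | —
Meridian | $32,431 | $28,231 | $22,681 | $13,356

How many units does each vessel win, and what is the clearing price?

Merging the schedules and taking the best 11: 55,280 (Arden-1), 49,170 (Arden-2), 42,465 (Arden-3), 37,200 (Vantage-1), 32,431 (Meridian-1), 31,268 (Vantage-2), 31,125 (Orion-1), 28,425 (Orion-2), 28,231 (Meridian-2), 27,250 (Rook-1), 24,100 (Orion-3)
The (k+1)-th unit-bid is $22,681.
Allocation: Arden 3, Meridian 2, Orion 3, Rook 1, Vantage 2.

Arden 3, Meridian 2, Orion 3, Rook 1, Vantage 2; clearing price $22,681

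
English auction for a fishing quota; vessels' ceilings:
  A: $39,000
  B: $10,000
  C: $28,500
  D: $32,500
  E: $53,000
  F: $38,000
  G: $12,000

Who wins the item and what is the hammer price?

Sorting limits: 53,000 (E) > 39,000 (A) > 38,000 (F) > 32,500 (D) > 28,500 (C) > 12,000 (G) > …
Once the price passes $39,000, only E is left; the hammer falls at A's limit of $39,000.

E wins at $39,000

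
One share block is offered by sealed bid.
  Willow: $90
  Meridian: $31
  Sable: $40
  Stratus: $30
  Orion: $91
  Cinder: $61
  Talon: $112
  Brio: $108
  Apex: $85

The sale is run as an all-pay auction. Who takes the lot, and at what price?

Sorting bids: 112 (Talon) > 108 (Brio) > 91 (Orion) > 90 (Willow) > 85 (Apex) > 61 (Cinder) > …
Talon is highest and takes the item; every bidder forfeits their bid.

Talon pays $112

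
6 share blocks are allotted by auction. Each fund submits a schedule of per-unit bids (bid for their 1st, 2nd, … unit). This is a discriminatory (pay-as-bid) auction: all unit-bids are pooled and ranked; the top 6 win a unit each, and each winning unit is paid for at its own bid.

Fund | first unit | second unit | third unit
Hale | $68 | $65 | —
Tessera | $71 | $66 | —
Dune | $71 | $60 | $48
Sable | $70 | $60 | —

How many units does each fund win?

Merging the schedules and taking the best 6: 71 (Tessera-1), 71 (Dune-1), 70 (Sable-1), 68 (Hale-1), 66 (Tessera-2), 65 (Hale-2)
Next rejected bid: $60 (not a price — pay-as-bid).
Allocation: Dune 1, Hale 2, Sable 1, Tessera 2.

Dune 1, Hale 2, Sable 1, Tessera 2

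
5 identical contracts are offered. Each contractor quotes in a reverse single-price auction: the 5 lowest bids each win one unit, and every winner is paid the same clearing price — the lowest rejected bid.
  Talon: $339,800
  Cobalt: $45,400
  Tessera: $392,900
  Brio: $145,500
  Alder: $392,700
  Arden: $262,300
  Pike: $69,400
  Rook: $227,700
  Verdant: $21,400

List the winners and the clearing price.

Bids ranked low→high: 21,400 (Verdant), 45,400 (Cobalt), 69,400 (Pike), 145,500 (Brio), 227,700 (Rook), 262,300 (Arden), 339,800 (Talon), …
Winners (5 units): Verdant, Cobalt, Pike, Brio, Rook.
First losing bid is Arden's $262,300, which sets the uniform price.

Verdant, Cobalt, Pike, Brio, Rook; each is paid $262,300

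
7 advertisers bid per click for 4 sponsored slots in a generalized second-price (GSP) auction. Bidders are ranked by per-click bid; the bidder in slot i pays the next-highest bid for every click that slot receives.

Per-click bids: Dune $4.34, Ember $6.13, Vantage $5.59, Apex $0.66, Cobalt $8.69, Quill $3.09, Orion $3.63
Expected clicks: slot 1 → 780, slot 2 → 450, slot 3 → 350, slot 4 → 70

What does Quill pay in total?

Quill pays $0.00

Ranked by bid: $8.69 (Cobalt) > $6.13 (Ember) > $5.59 (Vantage) > $4.34 (Dune) > $3.63 (Orion) > …
Quill ranks below slot 4 → no slot, pays nothing.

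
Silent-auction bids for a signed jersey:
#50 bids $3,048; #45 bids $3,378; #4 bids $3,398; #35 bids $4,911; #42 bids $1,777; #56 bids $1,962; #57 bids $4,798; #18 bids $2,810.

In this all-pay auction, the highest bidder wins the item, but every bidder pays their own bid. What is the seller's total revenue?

Total revenue: $26,082

Bids in order: 4,911 (#35) > 4,798 (#57) > 3,398 (#4) > 3,378 (#45) > 3,048 (#50) > 2,810 (#18) > …
#35 wins with the top bid; all bids are sunk regardless.
Every bidder forfeits their bid regardless of winning.
Revenue = 3,048 + 3,378 + 3,398 + 4,911 + 1,777 + 1,962 + 4,798 + 2,810 = $26,082.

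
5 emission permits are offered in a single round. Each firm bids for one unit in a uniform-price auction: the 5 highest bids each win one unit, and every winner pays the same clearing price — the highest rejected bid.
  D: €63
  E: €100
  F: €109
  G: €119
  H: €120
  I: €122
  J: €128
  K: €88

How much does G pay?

Ordering the bids: 128 (J), 122 (I), 120 (H), 119 (G), 109 (F), 100 (E), 88 (K), …
The 5 highest are J, I, H, G, F.
First losing bid is E's €100, which sets the uniform price.
G wins → pays €100.

G pays €100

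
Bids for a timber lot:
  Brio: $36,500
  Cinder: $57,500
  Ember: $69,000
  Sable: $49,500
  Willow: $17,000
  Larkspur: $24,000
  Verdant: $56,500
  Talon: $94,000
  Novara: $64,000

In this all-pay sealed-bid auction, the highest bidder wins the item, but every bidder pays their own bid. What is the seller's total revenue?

Total revenue: $468,000

Bids ranked: 94,000 (Talon) > 69,000 (Ember) > 64,000 (Novara) > 57,500 (Cinder) > 56,500 (Verdant) > 49,500 (Sable) > …
Talon wins with the top bid; all bids are sunk regardless.
Every bidder forfeits their bid regardless of winning.
Revenue = 36,500 + 57,500 + 69,000 + 49,500 + 17,000 + 24,000 + 56,500 + 94,000 + 64,000 = $468,000.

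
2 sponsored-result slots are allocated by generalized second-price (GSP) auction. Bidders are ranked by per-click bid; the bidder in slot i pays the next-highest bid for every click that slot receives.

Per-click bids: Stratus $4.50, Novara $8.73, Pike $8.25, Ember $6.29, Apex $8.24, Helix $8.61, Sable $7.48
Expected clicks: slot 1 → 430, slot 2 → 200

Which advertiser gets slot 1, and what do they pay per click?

Ranked by bid: $8.73 (Novara) > $8.61 (Helix) > $8.25 (Pike) > …
Slot 1 goes to the first-ranked bidder, Novara, who pays the next bid down: $8.61/click.

Novara; $8.61 per click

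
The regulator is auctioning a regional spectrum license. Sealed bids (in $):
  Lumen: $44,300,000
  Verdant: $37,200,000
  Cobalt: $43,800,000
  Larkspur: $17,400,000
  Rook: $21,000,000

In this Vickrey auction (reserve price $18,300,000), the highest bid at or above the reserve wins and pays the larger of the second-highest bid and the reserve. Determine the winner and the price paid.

Vickrey auction (reserve price $18,300,000): the highest bid at or above the reserve wins and pays the larger of the second-highest bid and the reserve.
Sorting bids: 44,300,000 (Lumen) > 43,800,000 (Cobalt) > 37,200,000 (Verdant) > 21,000,000 (Rook) > 17,400,000 (Larkspur)
Lumen has the top bid at or above the reserve ($44,300,000).
max(second-highest $43,800,000, reserve $18,300,000) = $43,800,000; the reserve does not bind.

Lumen pays $43,800,000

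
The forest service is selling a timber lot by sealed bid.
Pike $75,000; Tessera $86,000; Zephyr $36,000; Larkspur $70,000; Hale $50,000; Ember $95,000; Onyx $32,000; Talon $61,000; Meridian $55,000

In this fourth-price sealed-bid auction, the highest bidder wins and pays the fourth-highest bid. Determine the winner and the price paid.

Rule: the highest bidder wins and pays the fourth-highest bid.
Bids in order: 95,000 (Ember) > 86,000 (Tessera) > 75,000 (Pike) > 70,000 (Larkspur) > 61,000 (Talon) > 55,000 (Meridian) > …
Ember is highest; pays the fourth-highest bid, $70,000.

Ember pays $70,000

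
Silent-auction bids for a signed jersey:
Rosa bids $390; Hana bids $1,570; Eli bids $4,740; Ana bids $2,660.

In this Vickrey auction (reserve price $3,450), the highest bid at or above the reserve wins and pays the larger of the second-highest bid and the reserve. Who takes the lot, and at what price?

Eli pays $3,450

Rule: the highest bid at or above the reserve wins and pays the larger of the second-highest bid and the reserve.
Sorting bids: 4,740 (Eli) > 2,660 (Ana) > 1,570 (Hana) > 390 (Rosa)
Highest eligible bid: Eli at $4,740.
max(second-highest $2,660, reserve $3,450) = $3,450.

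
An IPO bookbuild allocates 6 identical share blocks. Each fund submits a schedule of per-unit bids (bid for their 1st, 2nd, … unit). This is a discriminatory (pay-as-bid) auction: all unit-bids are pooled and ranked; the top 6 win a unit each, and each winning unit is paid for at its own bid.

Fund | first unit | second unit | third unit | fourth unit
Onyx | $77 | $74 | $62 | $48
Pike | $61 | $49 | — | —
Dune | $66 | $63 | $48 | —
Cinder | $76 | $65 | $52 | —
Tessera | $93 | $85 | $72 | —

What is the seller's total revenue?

Total revenue: $477

All unit-bids, highest first — top 6: 93 (Tessera-1), 85 (Tessera-2), 77 (Onyx-1), 76 (Cinder-1), 74 (Onyx-2), 72 (Tessera-3)
Next rejected bid: $66 (not a price — pay-as-bid).
Each winning unit pays its own bid.
Revenue = 93 + 85 + 77 + 76 + 74 + 72 = $477.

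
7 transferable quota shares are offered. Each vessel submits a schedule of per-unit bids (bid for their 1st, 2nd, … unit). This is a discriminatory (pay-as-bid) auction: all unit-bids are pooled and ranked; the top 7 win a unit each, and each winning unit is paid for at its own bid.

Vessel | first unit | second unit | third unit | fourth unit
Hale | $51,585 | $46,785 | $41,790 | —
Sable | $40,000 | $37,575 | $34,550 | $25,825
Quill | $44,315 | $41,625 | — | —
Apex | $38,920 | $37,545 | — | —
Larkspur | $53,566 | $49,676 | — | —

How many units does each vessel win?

Pooled unit-bids ranked (top 7): 53,566 (Larkspur-1), 51,585 (Hale-1), 49,676 (Larkspur-2), 46,785 (Hale-2), 44,315 (Quill-1), 41,790 (Hale-3), 41,625 (Quill-2)
Next rejected bid: $40,000 (not a price — pay-as-bid).
Allocation: Hale 3, Larkspur 2, Quill 2.

Hale 3, Larkspur 2, Quill 2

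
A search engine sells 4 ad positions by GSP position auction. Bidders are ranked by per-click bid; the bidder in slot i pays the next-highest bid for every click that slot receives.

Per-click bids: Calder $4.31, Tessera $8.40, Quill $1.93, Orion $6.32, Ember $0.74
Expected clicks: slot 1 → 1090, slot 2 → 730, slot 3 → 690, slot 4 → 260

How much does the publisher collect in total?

Total revenue: $11559.20

Ranked by bid: $8.40 (Tessera) > $6.32 (Orion) > $4.31 (Calder) > $1.93 (Quill) > $0.74 (Ember)
Slot 1: Tessera pays $6.32 × 1090 = $6888.80
Slot 2: Orion pays $4.31 × 730 = $3146.30
Slot 3: Calder pays $1.93 × 690 = $1331.70
Slot 4: Quill pays $0.74 × 260 = $192.40
Total = $11559.20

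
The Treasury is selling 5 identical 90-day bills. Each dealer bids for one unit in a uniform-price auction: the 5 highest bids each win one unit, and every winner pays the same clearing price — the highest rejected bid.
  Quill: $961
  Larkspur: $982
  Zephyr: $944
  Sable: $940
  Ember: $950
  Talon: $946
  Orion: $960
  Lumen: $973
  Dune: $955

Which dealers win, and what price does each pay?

Ordering the bids: 982 (Larkspur), 973 (Lumen), 961 (Quill), 960 (Orion), 955 (Dune), 950 (Ember), 946 (Talon), …
The 5 highest are Larkspur, Lumen, Quill, Orion, Dune.
Highest unsuccessful bid: $950 → clearing price.

Larkspur, Lumen, Quill, Orion, Dune; each pays $950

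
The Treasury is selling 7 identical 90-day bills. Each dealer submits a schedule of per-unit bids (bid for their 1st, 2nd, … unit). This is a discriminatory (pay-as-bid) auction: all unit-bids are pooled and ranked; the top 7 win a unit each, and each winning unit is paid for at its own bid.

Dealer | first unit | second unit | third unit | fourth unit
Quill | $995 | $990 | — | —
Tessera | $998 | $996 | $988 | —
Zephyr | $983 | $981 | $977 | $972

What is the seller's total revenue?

Total revenue: $6,931

All unit-bids, highest first — top 7: 998 (Tessera-1), 996 (Tessera-2), 995 (Quill-1), 990 (Quill-2), 988 (Tessera-3), 983 (Zephyr-1), 981 (Zephyr-2)
Next rejected bid: $977 (not a price — pay-as-bid).
Each winning unit pays its own bid.
Revenue = 998 + 996 + 995 + 990 + 988 + 983 + 981 = $6,931.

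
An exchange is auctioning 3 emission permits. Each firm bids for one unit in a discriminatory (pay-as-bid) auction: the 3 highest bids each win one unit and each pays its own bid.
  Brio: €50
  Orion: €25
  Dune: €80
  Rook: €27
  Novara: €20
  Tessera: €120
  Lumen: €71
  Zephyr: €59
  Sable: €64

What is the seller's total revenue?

Bids ranked high→low: 120 (Tessera), 80 (Dune), 71 (Lumen), 64 (Sable), 59 (Zephyr), …
The 3 highest are Tessera, Dune, Lumen.
Total revenue = 120 + 80 + 71 = €271.

Total revenue: €271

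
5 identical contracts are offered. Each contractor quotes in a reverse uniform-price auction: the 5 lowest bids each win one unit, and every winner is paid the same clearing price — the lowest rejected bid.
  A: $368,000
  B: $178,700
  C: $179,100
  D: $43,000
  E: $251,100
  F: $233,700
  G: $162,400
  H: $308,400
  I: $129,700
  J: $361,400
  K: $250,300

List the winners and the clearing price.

D, I, G, B, C; each is paid $233,700

Ordering the bids: 43,000 (D), 129,700 (I), 162,400 (G), 178,700 (B), 179,100 (C), 233,700 (F), 250,300 (K), …
Lowest 5: D, I, G, B, C.
First losing bid is F's $233,700, which sets the uniform price.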